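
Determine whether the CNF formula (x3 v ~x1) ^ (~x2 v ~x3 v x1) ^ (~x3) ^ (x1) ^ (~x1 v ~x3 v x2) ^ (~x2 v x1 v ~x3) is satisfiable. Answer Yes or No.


Check all 8 possible truth assignments.
Number of satisfying assignments found: 0.
The formula is unsatisfiable.

No


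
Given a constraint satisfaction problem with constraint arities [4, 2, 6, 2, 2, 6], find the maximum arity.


The arities are: 4, 2, 6, 2, 2, 6.
Scan for the maximum value.
Maximum arity = 6.

6


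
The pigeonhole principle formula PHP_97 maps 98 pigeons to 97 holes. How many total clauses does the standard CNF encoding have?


The PHP encoding has two parts:
1) At-least-one-hole clauses: 98 (one per pigeon, each with 97 literals).
2) At-most-one-pigeon-per-hole clauses: 97 holes * C(98,2) = 97 * 4753 = 461041.
Total clauses = 98 + 461041 = 461139.

461139


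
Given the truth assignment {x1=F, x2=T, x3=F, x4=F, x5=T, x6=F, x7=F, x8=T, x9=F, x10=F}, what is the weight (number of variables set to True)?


The weight is the number of variables assigned True.
True variables: x2, x5, x8.
Weight = 3.

3


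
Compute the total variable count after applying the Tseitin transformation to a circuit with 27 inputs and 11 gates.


The Tseitin transformation introduces one auxiliary variable per gate.
Total variables = inputs + gates = 27 + 11 = 38.

38


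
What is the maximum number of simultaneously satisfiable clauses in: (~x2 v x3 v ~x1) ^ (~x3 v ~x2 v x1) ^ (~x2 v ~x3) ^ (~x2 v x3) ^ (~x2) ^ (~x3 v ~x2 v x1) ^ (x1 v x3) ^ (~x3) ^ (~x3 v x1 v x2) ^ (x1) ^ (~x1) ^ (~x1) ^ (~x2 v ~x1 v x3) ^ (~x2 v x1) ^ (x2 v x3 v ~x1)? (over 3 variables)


Enumerate all 8 truth assignments.
For each, count how many of the 15 clauses are satisfied.
The formula is not fully satisfiable, so the maximum is below 15.
Maximum simultaneously satisfiable clauses = 13.

13


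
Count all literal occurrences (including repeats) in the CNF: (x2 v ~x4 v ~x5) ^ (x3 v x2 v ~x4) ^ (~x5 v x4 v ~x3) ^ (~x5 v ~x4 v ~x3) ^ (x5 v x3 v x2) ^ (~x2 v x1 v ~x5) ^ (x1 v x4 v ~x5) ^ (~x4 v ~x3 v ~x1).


Clause lengths: 3, 3, 3, 3, 3, 3, 3, 3.
Sum = 3 + 3 + 3 + 3 + 3 + 3 + 3 + 3 = 24.

24


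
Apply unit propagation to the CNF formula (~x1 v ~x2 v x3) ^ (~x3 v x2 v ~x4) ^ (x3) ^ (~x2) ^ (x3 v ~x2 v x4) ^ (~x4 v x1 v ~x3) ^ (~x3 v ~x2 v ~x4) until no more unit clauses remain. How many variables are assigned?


Unit propagation repeatedly assigns the literal in any unit clause, then simplifies.
Assignments in order: x3 = T, x2 = F, x4 = F.
No further unit clauses remain.
Total variables assigned = 3.

3


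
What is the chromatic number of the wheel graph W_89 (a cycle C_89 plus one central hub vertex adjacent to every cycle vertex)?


W_89 consists of the cycle C_89 together with a hub vertex adjacent to every cycle vertex.
The cycle C_89 needs 3 colors (odd cycle -> 3).
The hub is adjacent to every cycle vertex, so it must receive a new color distinct from all of them.
Chromatic number = 3 + 1 = 4.

4


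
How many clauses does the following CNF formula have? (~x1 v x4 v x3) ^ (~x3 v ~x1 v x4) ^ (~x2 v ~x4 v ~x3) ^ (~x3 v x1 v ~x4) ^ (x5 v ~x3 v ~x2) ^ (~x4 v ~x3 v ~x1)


Each group enclosed in parentheses joined by ^ is one clause.
Counting the conjuncts: 6 clauses.

6


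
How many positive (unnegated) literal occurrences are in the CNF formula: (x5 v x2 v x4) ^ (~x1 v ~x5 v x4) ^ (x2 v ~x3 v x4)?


Scan each clause for unnegated literals.
Clause 1: 3 positive; Clause 2: 1 positive; Clause 3: 2 positive.
Total positive literal occurrences = 6.

6


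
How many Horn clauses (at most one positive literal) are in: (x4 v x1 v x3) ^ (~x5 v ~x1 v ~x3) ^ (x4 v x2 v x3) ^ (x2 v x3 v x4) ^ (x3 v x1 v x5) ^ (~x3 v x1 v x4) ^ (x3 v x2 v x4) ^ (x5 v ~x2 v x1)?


A Horn clause has at most one positive literal.
Clause 1: 3 positive lit(s) -> not Horn
Clause 2: 0 positive lit(s) -> Horn
Clause 3: 3 positive lit(s) -> not Horn
Clause 4: 3 positive lit(s) -> not Horn
Clause 5: 3 positive lit(s) -> not Horn
Clause 6: 2 positive lit(s) -> not Horn
Clause 7: 3 positive lit(s) -> not Horn
Clause 8: 2 positive lit(s) -> not Horn
Total Horn clauses = 1.

1


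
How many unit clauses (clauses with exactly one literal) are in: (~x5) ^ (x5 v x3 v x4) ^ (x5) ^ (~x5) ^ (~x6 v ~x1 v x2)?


A unit clause contains exactly one literal.
Unit clauses found: (~x5), (x5), (~x5).
Count = 3.

3


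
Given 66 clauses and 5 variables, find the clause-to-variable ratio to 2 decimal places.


Clause-to-variable ratio = clauses / variables.
66 / 5 = 13.2.

13.2


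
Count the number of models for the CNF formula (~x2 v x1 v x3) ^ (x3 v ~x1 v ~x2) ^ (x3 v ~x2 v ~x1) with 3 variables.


Enumerate all 8 truth assignments over 3 variables.
Test each against every clause.
Satisfying assignments found: 6.

6


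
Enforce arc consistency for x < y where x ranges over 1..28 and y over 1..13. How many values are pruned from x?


For the constraint x < y, x needs a supporting value in y's domain.
x can be at most 12 (one less than y's maximum).
Valid x values from domain: 12 out of 28.
Pruned = 28 - 12 = 16.

16


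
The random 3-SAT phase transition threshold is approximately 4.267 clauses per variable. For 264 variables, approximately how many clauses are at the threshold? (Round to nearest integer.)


The 3-SAT phase transition occurs at approximately 4.267 clauses per variable.
m = 4.267 * 264 = 1126.488.
Rounded to nearest integer: 1126.

1126


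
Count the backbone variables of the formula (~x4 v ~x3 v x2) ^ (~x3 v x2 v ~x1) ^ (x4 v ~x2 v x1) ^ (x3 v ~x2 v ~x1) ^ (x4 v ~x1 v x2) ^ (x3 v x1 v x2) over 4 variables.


Find all satisfying assignments: 6 model(s).
Check which variables have the same value in every model.
No variable is fixed across all models.
Backbone size = 0.

0


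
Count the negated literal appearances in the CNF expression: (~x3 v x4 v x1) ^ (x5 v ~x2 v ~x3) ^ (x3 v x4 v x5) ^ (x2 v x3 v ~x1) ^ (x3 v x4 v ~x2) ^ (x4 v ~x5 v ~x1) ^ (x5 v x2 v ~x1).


Scan each clause for negated literals.
Clause 1: 1 negative; Clause 2: 2 negative; Clause 3: 0 negative; Clause 4: 1 negative; Clause 5: 1 negative; Clause 6: 2 negative; Clause 7: 1 negative.
Total negative literal occurrences = 8.

8


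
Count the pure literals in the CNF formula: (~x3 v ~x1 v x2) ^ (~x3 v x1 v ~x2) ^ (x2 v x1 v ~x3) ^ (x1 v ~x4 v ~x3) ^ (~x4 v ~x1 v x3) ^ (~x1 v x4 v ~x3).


A pure literal appears in only one polarity across all clauses.
No pure literals found.
Count = 0.

0


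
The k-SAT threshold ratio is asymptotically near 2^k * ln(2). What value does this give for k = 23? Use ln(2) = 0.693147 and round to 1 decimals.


Using the asymptotic formula: threshold ~ 2^k * ln(2).
2^23 = 8388608.
8388608 * 0.693147 = 5814538.5.

5814538.5


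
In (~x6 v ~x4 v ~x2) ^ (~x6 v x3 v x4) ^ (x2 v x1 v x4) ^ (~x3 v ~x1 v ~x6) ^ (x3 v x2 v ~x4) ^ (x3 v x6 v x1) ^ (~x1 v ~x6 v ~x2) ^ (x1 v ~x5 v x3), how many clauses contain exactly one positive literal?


A definite clause has exactly one positive literal.
Clause 1: 0 positive -> not definite
Clause 2: 2 positive -> not definite
Clause 3: 3 positive -> not definite
Clause 4: 0 positive -> not definite
Clause 5: 2 positive -> not definite
Clause 6: 3 positive -> not definite
Clause 7: 0 positive -> not definite
Clause 8: 2 positive -> not definite
Definite clause count = 0.

0


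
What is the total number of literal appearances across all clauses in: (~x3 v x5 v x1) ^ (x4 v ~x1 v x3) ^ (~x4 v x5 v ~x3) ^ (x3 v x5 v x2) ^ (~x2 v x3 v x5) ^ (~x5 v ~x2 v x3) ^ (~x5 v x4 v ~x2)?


Clause lengths: 3, 3, 3, 3, 3, 3, 3.
Sum = 3 + 3 + 3 + 3 + 3 + 3 + 3 = 21.

21


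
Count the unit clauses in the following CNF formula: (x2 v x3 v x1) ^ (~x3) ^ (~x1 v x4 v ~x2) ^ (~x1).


A unit clause contains exactly one literal.
Unit clauses found: (~x3), (~x1).
Count = 2.

2


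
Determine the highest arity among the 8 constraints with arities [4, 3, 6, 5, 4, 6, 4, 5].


The arities are: 4, 3, 6, 5, 4, 6, 4, 5.
Scan for the maximum value.
Maximum arity = 6.

6


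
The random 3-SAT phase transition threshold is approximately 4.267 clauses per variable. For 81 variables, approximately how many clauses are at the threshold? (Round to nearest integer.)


The 3-SAT phase transition occurs at approximately 4.267 clauses per variable.
m = 4.267 * 81 = 345.627.
Rounded to nearest integer: 346.

346


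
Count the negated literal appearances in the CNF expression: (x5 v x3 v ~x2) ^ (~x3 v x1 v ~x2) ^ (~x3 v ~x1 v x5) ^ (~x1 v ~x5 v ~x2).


Scan each clause for negated literals.
Clause 1: 1 negative; Clause 2: 2 negative; Clause 3: 2 negative; Clause 4: 3 negative.
Total negative literal occurrences = 8.

8


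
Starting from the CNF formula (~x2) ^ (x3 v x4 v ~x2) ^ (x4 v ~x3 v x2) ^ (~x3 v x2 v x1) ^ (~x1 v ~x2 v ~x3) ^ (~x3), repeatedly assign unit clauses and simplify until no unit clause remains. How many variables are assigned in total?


Unit propagation repeatedly assigns the literal in any unit clause, then simplifies.
Assignments in order: x2 = F, x3 = F.
No further unit clauses remain.
Total variables assigned = 2.

2


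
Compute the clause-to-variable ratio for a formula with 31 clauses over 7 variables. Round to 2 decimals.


Clause-to-variable ratio = clauses / variables.
31 / 7 = 4.43.

4.43


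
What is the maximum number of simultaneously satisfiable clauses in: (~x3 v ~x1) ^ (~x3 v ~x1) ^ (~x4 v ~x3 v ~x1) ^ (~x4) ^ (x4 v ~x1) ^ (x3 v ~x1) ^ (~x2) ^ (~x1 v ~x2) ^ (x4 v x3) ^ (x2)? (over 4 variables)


Enumerate all 16 truth assignments.
For each, count how many of the 10 clauses are satisfied.
The formula is not fully satisfiable, so the maximum is below 10.
Maximum simultaneously satisfiable clauses = 9.

9


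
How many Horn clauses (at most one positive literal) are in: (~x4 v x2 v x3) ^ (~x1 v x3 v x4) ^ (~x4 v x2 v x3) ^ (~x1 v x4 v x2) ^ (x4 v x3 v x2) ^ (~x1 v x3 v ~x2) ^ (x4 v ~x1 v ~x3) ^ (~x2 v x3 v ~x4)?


A Horn clause has at most one positive literal.
Clause 1: 2 positive lit(s) -> not Horn
Clause 2: 2 positive lit(s) -> not Horn
Clause 3: 2 positive lit(s) -> not Horn
Clause 4: 2 positive lit(s) -> not Horn
Clause 5: 3 positive lit(s) -> not Horn
Clause 6: 1 positive lit(s) -> Horn
Clause 7: 1 positive lit(s) -> Horn
Clause 8: 1 positive lit(s) -> Horn
Total Horn clauses = 3.

3


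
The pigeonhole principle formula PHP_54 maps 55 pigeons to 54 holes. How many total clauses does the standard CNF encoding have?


The PHP encoding has two parts:
1) At-least-one-hole clauses: 55 (one per pigeon, each with 54 literals).
2) At-most-one-pigeon-per-hole clauses: 54 holes * C(55,2) = 54 * 1485 = 80190.
Total clauses = 55 + 80190 = 80245.

80245


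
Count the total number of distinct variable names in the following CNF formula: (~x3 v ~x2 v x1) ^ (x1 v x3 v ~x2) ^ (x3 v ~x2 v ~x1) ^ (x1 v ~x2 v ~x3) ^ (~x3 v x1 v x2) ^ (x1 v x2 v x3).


Identify each distinct variable in the formula.
Variables found: x1, x2, x3.
Total distinct variables = 3.

3


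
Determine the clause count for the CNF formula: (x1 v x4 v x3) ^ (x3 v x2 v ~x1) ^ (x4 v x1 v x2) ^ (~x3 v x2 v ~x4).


Each group enclosed in parentheses joined by ^ is one clause.
Counting the conjuncts: 4 clauses.

4


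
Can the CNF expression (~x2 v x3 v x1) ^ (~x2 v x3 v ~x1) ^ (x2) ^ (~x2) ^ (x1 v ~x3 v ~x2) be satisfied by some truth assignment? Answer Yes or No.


Check all 16 possible truth assignments.
Number of satisfying assignments found: 0.
The formula is unsatisfiable.

No


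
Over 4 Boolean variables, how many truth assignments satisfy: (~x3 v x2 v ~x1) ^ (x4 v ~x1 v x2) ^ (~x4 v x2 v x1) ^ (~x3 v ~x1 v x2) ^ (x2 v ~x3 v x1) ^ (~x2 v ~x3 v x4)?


Enumerate all 16 truth assignments over 4 variables.
Test each against every clause.
Satisfying assignments found: 8.

8


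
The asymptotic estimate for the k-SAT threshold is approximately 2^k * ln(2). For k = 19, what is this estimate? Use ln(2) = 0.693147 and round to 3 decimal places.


Using the asymptotic formula: threshold ~ 2^k * ln(2).
2^19 = 524288.
524288 * 0.693147 = 363408.654.

363408.654


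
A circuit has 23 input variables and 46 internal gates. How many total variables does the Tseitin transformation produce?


The Tseitin transformation introduces one auxiliary variable per gate.
Total variables = inputs + gates = 23 + 46 = 69.

69


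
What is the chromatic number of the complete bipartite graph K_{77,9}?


K_{77,9} is bipartite by definition: the two parts are independent sets, with every edge crossing between them.
Color all vertices in one part with color 1 and all vertices in the other part with color 2.
Since the graph has at least one edge, one color does not suffice.
Chromatic number = 2.

2


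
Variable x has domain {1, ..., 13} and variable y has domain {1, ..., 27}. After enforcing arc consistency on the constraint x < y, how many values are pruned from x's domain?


For the constraint x < y, x needs a supporting value in y's domain.
x can be at most 26 (one less than y's maximum).
Valid x values from domain: 13 out of 13.
Pruned = 13 - 13 = 0.

0


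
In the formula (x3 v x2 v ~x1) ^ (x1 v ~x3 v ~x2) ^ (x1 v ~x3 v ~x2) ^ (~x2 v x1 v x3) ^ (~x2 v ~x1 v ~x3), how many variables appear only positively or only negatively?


A pure literal appears in only one polarity across all clauses.
No pure literals found.
Count = 0.

0


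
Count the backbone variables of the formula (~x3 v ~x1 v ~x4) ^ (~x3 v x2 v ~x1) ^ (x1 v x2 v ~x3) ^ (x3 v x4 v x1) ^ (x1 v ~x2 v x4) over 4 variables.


Find all satisfying assignments: 8 model(s).
Check which variables have the same value in every model.
No variable is fixed across all models.
Backbone size = 0.

0


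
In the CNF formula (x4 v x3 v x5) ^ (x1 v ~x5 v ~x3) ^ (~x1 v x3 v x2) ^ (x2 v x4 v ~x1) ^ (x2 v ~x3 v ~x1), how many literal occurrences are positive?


Scan each clause for unnegated literals.
Clause 1: 3 positive; Clause 2: 1 positive; Clause 3: 2 positive; Clause 4: 2 positive; Clause 5: 1 positive.
Total positive literal occurrences = 9.

9


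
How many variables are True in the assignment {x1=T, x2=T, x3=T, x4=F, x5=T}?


The weight is the number of variables assigned True.
True variables: x1, x2, x3, x5.
Weight = 4.

4


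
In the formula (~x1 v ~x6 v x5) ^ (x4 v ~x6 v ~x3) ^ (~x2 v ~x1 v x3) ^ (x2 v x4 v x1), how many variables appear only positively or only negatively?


A pure literal appears in only one polarity across all clauses.
Pure literals: x4 (positive only), x5 (positive only), x6 (negative only).
Count = 3.

3


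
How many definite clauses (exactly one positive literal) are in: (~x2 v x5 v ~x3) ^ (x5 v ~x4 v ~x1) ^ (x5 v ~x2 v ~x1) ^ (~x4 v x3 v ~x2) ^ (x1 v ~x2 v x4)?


A definite clause has exactly one positive literal.
Clause 1: 1 positive -> definite
Clause 2: 1 positive -> definite
Clause 3: 1 positive -> definite
Clause 4: 1 positive -> definite
Clause 5: 2 positive -> not definite
Definite clause count = 4.

4


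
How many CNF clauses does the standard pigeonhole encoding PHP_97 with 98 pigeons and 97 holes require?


The PHP encoding has two parts:
1) At-least-one-hole clauses: 98 (one per pigeon, each with 97 literals).
2) At-most-one-pigeon-per-hole clauses: 97 holes * C(98,2) = 97 * 4753 = 461041.
Total clauses = 98 + 461041 = 461139.

461139


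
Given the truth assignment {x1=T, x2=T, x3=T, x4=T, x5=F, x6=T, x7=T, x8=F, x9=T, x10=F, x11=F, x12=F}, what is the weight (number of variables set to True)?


The weight is the number of variables assigned True.
True variables: x1, x2, x3, x4, x6, x7, x9.
Weight = 7.

7


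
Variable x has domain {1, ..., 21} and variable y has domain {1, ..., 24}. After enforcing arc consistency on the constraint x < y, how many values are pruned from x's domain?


For the constraint x < y, x needs a supporting value in y's domain.
x can be at most 23 (one less than y's maximum).
Valid x values from domain: 21 out of 21.
Pruned = 21 - 21 = 0.

0


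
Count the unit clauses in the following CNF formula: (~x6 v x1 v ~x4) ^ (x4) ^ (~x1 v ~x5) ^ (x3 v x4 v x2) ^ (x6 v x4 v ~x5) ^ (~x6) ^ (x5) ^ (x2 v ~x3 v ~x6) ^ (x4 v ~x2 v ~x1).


A unit clause contains exactly one literal.
Unit clauses found: (x4), (~x6), (x5).
Count = 3.

3


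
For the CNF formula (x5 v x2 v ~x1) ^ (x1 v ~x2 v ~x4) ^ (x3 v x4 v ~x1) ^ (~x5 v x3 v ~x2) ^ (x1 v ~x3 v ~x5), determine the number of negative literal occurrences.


Scan each clause for negated literals.
Clause 1: 1 negative; Clause 2: 2 negative; Clause 3: 1 negative; Clause 4: 2 negative; Clause 5: 2 negative.
Total negative literal occurrences = 8.

8


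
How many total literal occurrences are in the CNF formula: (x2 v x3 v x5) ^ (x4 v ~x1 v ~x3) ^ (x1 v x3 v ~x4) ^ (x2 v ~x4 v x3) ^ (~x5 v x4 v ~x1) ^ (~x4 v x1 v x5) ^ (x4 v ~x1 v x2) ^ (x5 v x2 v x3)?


Clause lengths: 3, 3, 3, 3, 3, 3, 3, 3.
Sum = 3 + 3 + 3 + 3 + 3 + 3 + 3 + 3 = 24.

24


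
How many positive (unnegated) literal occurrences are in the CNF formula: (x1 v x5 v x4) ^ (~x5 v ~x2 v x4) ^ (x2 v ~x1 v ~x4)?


Scan each clause for unnegated literals.
Clause 1: 3 positive; Clause 2: 1 positive; Clause 3: 1 positive.
Total positive literal occurrences = 5.

5


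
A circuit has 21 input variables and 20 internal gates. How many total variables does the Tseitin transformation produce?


The Tseitin transformation introduces one auxiliary variable per gate.
Total variables = inputs + gates = 21 + 20 = 41.

41


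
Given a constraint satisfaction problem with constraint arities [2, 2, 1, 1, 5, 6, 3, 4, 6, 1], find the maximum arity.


The arities are: 2, 2, 1, 1, 5, 6, 3, 4, 6, 1.
Scan for the maximum value.
Maximum arity = 6.

6


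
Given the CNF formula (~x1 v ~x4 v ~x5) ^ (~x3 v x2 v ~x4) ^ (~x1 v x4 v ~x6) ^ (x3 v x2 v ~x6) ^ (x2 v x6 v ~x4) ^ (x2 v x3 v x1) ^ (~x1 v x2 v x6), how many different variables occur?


Identify each distinct variable in the formula.
Variables found: x1, x2, x3, x4, x5, x6.
Total distinct variables = 6.

6


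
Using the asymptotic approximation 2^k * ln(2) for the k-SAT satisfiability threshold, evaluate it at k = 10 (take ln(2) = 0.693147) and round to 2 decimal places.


Using the asymptotic formula: threshold ~ 2^k * ln(2).
2^10 = 1024.
1024 * 0.693147 = 709.78.

709.78


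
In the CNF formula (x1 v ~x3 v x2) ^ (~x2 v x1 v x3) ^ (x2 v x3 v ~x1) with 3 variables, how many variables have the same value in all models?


Find all satisfying assignments: 5 model(s).
Check which variables have the same value in every model.
No variable is fixed across all models.
Backbone size = 0.

0


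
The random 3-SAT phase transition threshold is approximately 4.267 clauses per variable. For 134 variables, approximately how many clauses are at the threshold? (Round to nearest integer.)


The 3-SAT phase transition occurs at approximately 4.267 clauses per variable.
m = 4.267 * 134 = 571.778.
Rounded to nearest integer: 572.

572


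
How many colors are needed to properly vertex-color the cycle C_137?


An odd cycle cannot be 2-colored: alternating two colors around the cycle returns to the start with a conflict.
Since 137 is odd, three colors are required (and three suffice).
Chromatic number = 3.

3


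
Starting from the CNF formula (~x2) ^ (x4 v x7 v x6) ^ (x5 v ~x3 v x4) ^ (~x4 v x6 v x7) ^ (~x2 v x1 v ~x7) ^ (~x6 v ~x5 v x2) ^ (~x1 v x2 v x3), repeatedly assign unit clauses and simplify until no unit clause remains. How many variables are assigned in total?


Unit propagation repeatedly assigns the literal in any unit clause, then simplifies.
Assignments in order: x2 = F.
No further unit clauses remain.
Total variables assigned = 1.

1


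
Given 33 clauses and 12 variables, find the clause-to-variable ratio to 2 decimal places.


Clause-to-variable ratio = clauses / variables.
33 / 12 = 2.75.

2.75


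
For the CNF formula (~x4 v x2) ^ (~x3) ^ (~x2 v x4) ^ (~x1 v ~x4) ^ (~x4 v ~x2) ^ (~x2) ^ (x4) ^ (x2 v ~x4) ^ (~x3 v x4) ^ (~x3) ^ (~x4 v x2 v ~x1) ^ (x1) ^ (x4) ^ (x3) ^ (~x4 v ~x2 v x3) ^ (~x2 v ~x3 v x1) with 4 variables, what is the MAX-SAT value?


Enumerate all 16 truth assignments.
For each, count how many of the 16 clauses are satisfied.
The formula is not fully satisfiable, so the maximum is below 16.
Maximum simultaneously satisfiable clauses = 13.

13


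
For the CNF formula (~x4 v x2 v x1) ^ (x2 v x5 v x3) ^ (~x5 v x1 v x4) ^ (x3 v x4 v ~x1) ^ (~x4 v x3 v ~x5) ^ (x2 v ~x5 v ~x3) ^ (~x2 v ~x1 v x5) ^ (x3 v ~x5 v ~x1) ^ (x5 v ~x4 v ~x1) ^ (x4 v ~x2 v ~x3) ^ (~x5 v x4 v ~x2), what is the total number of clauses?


Each group enclosed in parentheses joined by ^ is one clause.
Counting the conjuncts: 11 clauses.

11


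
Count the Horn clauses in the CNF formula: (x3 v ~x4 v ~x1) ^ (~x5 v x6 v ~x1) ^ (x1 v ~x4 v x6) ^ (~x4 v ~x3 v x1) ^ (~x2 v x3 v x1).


A Horn clause has at most one positive literal.
Clause 1: 1 positive lit(s) -> Horn
Clause 2: 1 positive lit(s) -> Horn
Clause 3: 2 positive lit(s) -> not Horn
Clause 4: 1 positive lit(s) -> Horn
Clause 5: 2 positive lit(s) -> not Horn
Total Horn clauses = 3.

3


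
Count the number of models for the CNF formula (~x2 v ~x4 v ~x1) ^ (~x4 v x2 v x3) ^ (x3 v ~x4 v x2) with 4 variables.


Enumerate all 16 truth assignments over 4 variables.
Test each against every clause.
Satisfying assignments found: 12.

12


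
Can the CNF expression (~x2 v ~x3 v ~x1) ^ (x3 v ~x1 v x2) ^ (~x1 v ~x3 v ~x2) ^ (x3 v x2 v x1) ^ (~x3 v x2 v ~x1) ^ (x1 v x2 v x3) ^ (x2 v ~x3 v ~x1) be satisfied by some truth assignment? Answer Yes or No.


Check all 8 possible truth assignments.
Number of satisfying assignments found: 4.
The formula is satisfiable.

Yes


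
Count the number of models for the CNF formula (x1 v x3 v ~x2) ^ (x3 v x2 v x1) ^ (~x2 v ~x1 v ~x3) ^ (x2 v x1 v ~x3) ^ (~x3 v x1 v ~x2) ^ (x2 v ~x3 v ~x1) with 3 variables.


Enumerate all 8 truth assignments over 3 variables.
Test each against every clause.
Satisfying assignments found: 2.

2


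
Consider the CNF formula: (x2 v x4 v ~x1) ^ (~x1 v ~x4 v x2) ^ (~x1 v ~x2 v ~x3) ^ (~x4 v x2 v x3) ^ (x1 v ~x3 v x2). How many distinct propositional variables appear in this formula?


Identify each distinct variable in the formula.
Variables found: x1, x2, x3, x4.
Total distinct variables = 4.

4


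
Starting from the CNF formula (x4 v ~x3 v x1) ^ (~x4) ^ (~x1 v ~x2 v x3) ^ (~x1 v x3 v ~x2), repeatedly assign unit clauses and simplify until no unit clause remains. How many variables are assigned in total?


Unit propagation repeatedly assigns the literal in any unit clause, then simplifies.
Assignments in order: x4 = F.
No further unit clauses remain.
Total variables assigned = 1.

1


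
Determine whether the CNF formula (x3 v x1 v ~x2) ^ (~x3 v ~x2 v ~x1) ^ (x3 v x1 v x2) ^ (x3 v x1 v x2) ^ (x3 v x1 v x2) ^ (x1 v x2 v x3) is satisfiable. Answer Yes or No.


Check all 8 possible truth assignments.
Number of satisfying assignments found: 5.
The formula is satisfiable.

Yes


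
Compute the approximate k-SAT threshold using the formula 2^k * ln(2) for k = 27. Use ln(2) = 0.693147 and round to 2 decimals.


Using the asymptotic formula: threshold ~ 2^k * ln(2).
2^27 = 134217728.
134217728 * 0.693147 = 93032615.51.

93032615.51


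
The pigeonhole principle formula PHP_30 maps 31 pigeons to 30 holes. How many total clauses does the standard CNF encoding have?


The PHP encoding has two parts:
1) At-least-one-hole clauses: 31 (one per pigeon, each with 30 literals).
2) At-most-one-pigeon-per-hole clauses: 30 holes * C(31,2) = 30 * 465 = 13950.
Total clauses = 31 + 13950 = 13981.

13981


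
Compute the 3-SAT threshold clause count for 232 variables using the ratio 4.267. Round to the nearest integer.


The 3-SAT phase transition occurs at approximately 4.267 clauses per variable.
m = 4.267 * 232 = 989.944.
Rounded to nearest integer: 990.

990


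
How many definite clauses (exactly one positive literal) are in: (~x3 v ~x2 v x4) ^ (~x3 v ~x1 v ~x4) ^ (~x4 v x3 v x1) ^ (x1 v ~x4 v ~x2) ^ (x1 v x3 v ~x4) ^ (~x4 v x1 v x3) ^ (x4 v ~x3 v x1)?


A definite clause has exactly one positive literal.
Clause 1: 1 positive -> definite
Clause 2: 0 positive -> not definite
Clause 3: 2 positive -> not definite
Clause 4: 1 positive -> definite
Clause 5: 2 positive -> not definite
Clause 6: 2 positive -> not definite
Clause 7: 2 positive -> not definite
Definite clause count = 2.

2


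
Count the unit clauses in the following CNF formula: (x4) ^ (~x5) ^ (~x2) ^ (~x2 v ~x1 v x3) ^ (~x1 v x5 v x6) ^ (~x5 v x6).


A unit clause contains exactly one literal.
Unit clauses found: (x4), (~x5), (~x2).
Count = 3.

3


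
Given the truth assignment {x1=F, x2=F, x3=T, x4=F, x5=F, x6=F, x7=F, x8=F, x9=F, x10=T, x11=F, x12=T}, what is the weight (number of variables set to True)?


The weight is the number of variables assigned True.
True variables: x3, x10, x12.
Weight = 3.

3


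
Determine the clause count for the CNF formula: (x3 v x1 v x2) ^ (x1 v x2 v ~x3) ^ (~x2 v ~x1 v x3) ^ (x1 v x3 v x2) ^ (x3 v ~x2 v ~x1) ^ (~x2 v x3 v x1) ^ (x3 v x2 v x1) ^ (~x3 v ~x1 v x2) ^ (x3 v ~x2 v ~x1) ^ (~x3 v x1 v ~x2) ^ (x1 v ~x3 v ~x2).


Each group enclosed in parentheses joined by ^ is one clause.
Counting the conjuncts: 11 clauses.

11


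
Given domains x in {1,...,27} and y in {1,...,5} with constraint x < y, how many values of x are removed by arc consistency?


For the constraint x < y, x needs a supporting value in y's domain.
x can be at most 4 (one less than y's maximum).
Valid x values from domain: 4 out of 27.
Pruned = 27 - 4 = 23.

23


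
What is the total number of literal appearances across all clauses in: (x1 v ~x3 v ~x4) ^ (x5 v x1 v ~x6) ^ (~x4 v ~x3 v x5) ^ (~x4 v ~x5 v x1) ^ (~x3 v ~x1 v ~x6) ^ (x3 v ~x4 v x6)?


Clause lengths: 3, 3, 3, 3, 3, 3.
Sum = 3 + 3 + 3 + 3 + 3 + 3 = 18.

18


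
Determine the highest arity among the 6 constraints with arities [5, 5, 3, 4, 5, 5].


The arities are: 5, 5, 3, 4, 5, 5.
Scan for the maximum value.
Maximum arity = 5.

5


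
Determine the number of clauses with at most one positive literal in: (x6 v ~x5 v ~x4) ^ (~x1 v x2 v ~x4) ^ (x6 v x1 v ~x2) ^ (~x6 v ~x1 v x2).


A Horn clause has at most one positive literal.
Clause 1: 1 positive lit(s) -> Horn
Clause 2: 1 positive lit(s) -> Horn
Clause 3: 2 positive lit(s) -> not Horn
Clause 4: 1 positive lit(s) -> Horn
Total Horn clauses = 3.

3


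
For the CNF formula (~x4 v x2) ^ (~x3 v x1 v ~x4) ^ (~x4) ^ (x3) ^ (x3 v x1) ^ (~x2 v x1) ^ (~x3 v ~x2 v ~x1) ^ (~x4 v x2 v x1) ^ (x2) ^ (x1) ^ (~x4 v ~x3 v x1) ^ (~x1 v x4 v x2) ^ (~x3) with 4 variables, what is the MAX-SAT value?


Enumerate all 16 truth assignments.
For each, count how many of the 13 clauses are satisfied.
The formula is not fully satisfiable, so the maximum is below 13.
Maximum simultaneously satisfiable clauses = 12.

12


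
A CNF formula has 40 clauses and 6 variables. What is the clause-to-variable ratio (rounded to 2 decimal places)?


Clause-to-variable ratio = clauses / variables.
40 / 6 = 6.67.

6.67


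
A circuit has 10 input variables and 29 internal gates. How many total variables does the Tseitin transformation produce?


The Tseitin transformation introduces one auxiliary variable per gate.
Total variables = inputs + gates = 10 + 29 = 39.

39


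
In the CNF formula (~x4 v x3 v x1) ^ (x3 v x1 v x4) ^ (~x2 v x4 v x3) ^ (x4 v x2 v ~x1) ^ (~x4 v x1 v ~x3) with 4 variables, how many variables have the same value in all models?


Find all satisfying assignments: 7 model(s).
Check which variables have the same value in every model.
No variable is fixed across all models.
Backbone size = 0.

0


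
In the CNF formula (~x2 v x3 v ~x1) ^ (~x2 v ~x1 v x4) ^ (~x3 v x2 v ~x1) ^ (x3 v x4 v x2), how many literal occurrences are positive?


Scan each clause for unnegated literals.
Clause 1: 1 positive; Clause 2: 1 positive; Clause 3: 1 positive; Clause 4: 3 positive.
Total positive literal occurrences = 6.

6


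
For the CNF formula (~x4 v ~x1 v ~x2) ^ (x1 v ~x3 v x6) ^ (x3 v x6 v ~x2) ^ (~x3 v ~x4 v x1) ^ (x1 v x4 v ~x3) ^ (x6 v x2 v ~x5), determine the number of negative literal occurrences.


Scan each clause for negated literals.
Clause 1: 3 negative; Clause 2: 1 negative; Clause 3: 1 negative; Clause 4: 2 negative; Clause 5: 1 negative; Clause 6: 1 negative.
Total negative literal occurrences = 9.

9


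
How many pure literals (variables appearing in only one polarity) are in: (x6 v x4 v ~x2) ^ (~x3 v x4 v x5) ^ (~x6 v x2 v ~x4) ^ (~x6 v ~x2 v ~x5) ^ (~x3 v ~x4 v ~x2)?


A pure literal appears in only one polarity across all clauses.
Pure literals: x3 (negative only).
Count = 1.

1


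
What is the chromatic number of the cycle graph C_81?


An odd cycle cannot be 2-colored: alternating two colors around the cycle returns to the start with a conflict.
Since 81 is odd, three colors are required (and three suffice).
Chromatic number = 3.

3


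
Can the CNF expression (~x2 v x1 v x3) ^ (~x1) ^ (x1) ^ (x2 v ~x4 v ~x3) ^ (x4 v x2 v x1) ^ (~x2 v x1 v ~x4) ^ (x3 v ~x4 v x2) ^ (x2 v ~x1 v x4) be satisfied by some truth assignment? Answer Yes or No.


Check all 16 possible truth assignments.
Number of satisfying assignments found: 0.
The formula is unsatisfiable.

No


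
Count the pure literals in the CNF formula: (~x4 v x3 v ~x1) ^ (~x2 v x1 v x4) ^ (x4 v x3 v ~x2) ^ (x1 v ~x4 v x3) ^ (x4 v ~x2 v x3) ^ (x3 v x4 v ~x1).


A pure literal appears in only one polarity across all clauses.
Pure literals: x2 (negative only), x3 (positive only).
Count = 2.

2


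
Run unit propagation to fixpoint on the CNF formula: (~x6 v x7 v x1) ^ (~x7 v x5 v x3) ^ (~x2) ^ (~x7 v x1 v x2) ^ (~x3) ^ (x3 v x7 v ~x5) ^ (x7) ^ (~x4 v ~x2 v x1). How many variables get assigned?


Unit propagation repeatedly assigns the literal in any unit clause, then simplifies.
Assignments in order: x2 = F, x3 = F, x7 = T, x5 = T, x1 = T.
No further unit clauses remain.
Total variables assigned = 5.

5


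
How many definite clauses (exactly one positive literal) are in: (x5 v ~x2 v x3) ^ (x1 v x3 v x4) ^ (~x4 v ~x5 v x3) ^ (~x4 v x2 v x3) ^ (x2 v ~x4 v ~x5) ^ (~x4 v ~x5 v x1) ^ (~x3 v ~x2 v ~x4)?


A definite clause has exactly one positive literal.
Clause 1: 2 positive -> not definite
Clause 2: 3 positive -> not definite
Clause 3: 1 positive -> definite
Clause 4: 2 positive -> not definite
Clause 5: 1 positive -> definite
Clause 6: 1 positive -> definite
Clause 7: 0 positive -> not definite
Definite clause count = 3.

3


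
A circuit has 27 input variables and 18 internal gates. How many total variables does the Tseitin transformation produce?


The Tseitin transformation introduces one auxiliary variable per gate.
Total variables = inputs + gates = 27 + 18 = 45.

45


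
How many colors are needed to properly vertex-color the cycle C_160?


A cycle on an even number of vertices is bipartite: alternate two colors around the cycle.
Since 160 is even, two colors suffice, and at least two are needed because the graph has edges.
Chromatic number = 2.

2


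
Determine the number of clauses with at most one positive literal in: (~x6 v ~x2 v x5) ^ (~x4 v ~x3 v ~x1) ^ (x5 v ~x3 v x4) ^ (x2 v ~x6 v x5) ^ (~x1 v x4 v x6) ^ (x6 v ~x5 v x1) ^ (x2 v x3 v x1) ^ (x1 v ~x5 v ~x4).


A Horn clause has at most one positive literal.
Clause 1: 1 positive lit(s) -> Horn
Clause 2: 0 positive lit(s) -> Horn
Clause 3: 2 positive lit(s) -> not Horn
Clause 4: 2 positive lit(s) -> not Horn
Clause 5: 2 positive lit(s) -> not Horn
Clause 6: 2 positive lit(s) -> not Horn
Clause 7: 3 positive lit(s) -> not Horn
Clause 8: 1 positive lit(s) -> Horn
Total Horn clauses = 3.

3


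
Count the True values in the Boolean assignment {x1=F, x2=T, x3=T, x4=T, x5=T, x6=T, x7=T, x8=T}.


The weight is the number of variables assigned True.
True variables: x2, x3, x4, x5, x6, x7, x8.
Weight = 7.

7


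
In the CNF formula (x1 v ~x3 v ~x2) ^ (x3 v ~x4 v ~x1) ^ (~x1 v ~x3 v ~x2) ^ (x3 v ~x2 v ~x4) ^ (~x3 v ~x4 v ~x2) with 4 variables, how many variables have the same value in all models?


Find all satisfying assignments: 9 model(s).
Check which variables have the same value in every model.
No variable is fixed across all models.
Backbone size = 0.

0


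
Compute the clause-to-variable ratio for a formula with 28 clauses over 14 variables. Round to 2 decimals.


Clause-to-variable ratio = clauses / variables.
28 / 14 = 2.0.

2.0


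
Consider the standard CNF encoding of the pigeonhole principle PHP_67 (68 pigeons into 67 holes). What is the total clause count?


The PHP encoding has two parts:
1) At-least-one-hole clauses: 68 (one per pigeon, each with 67 literals).
2) At-most-one-pigeon-per-hole clauses: 67 holes * C(68,2) = 67 * 2278 = 152626.
Total clauses = 68 + 152626 = 152694.

152694


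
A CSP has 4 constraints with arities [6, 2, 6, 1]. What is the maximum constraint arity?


The arities are: 6, 2, 6, 1.
Scan for the maximum value.
Maximum arity = 6.

6


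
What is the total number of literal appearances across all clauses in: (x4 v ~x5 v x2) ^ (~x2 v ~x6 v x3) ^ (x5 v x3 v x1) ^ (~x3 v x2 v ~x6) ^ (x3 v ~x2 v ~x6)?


Clause lengths: 3, 3, 3, 3, 3.
Sum = 3 + 3 + 3 + 3 + 3 = 15.

15


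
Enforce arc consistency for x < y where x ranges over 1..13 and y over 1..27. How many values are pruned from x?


For the constraint x < y, x needs a supporting value in y's domain.
x can be at most 26 (one less than y's maximum).
Valid x values from domain: 13 out of 13.
Pruned = 13 - 13 = 0.

0


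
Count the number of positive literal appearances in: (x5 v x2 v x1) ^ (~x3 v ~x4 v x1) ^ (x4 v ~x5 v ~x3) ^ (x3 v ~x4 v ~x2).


Scan each clause for unnegated literals.
Clause 1: 3 positive; Clause 2: 1 positive; Clause 3: 1 positive; Clause 4: 1 positive.
Total positive literal occurrences = 6.

6


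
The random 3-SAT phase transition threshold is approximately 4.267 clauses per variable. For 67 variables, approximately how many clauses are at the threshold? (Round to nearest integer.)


The 3-SAT phase transition occurs at approximately 4.267 clauses per variable.
m = 4.267 * 67 = 285.889.
Rounded to nearest integer: 286.

286


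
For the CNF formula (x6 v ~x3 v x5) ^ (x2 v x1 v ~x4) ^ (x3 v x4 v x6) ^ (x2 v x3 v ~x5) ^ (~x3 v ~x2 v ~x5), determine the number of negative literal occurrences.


Scan each clause for negated literals.
Clause 1: 1 negative; Clause 2: 1 negative; Clause 3: 0 negative; Clause 4: 1 negative; Clause 5: 3 negative.
Total negative literal occurrences = 6.

6


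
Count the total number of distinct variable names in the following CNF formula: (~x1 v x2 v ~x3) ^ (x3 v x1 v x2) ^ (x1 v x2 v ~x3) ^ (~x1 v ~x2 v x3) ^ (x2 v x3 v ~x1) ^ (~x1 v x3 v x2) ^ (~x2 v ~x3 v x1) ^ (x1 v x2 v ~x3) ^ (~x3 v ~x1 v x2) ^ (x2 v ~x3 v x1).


Identify each distinct variable in the formula.
Variables found: x1, x2, x3.
Total distinct variables = 3.

3


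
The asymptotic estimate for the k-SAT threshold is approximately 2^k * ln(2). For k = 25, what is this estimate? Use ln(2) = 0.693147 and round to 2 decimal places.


Using the asymptotic formula: threshold ~ 2^k * ln(2).
2^25 = 33554432.
33554432 * 0.693147 = 23258153.88.

23258153.88


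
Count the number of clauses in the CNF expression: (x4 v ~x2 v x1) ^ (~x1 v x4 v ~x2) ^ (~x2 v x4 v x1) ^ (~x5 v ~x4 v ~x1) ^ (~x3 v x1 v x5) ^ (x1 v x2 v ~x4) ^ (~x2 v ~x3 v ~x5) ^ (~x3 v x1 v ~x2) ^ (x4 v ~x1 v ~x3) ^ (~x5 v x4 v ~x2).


Each group enclosed in parentheses joined by ^ is one clause.
Counting the conjuncts: 10 clauses.

10


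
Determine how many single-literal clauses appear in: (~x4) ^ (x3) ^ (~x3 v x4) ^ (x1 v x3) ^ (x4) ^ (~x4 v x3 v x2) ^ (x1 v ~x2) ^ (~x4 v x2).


A unit clause contains exactly one literal.
Unit clauses found: (~x4), (x3), (x4).
Count = 3.

3


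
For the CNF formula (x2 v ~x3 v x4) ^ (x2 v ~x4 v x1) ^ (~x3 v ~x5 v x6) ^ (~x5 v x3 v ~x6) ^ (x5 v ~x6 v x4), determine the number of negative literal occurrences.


Scan each clause for negated literals.
Clause 1: 1 negative; Clause 2: 1 negative; Clause 3: 2 negative; Clause 4: 2 negative; Clause 5: 1 negative.
Total negative literal occurrences = 7.

7


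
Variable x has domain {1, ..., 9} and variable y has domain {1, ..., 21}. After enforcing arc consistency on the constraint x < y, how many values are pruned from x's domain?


For the constraint x < y, x needs a supporting value in y's domain.
x can be at most 20 (one less than y's maximum).
Valid x values from domain: 9 out of 9.
Pruned = 9 - 9 = 0.

0


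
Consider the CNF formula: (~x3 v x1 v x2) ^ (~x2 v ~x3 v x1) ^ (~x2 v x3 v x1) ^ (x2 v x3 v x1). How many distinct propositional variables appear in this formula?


Identify each distinct variable in the formula.
Variables found: x1, x2, x3.
Total distinct variables = 3.

3


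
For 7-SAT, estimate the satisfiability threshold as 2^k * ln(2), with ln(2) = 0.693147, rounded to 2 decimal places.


Using the asymptotic formula: threshold ~ 2^k * ln(2).
2^7 = 128.
128 * 0.693147 = 88.72.

88.72


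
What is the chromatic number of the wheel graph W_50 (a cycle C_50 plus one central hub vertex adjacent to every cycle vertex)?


W_50 consists of the cycle C_50 together with a hub vertex adjacent to every cycle vertex.
The cycle C_50 needs 2 colors (even cycle -> 2).
The hub is adjacent to every cycle vertex, so it must receive a new color distinct from all of them.
Chromatic number = 2 + 1 = 3.

3


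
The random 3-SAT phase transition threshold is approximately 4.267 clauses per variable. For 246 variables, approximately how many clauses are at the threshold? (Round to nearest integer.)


The 3-SAT phase transition occurs at approximately 4.267 clauses per variable.
m = 4.267 * 246 = 1049.682.
Rounded to nearest integer: 1050.

1050


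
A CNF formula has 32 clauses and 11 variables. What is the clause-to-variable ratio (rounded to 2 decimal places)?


Clause-to-variable ratio = clauses / variables.
32 / 11 = 2.91.

2.91


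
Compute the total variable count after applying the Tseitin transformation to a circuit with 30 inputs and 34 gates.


The Tseitin transformation introduces one auxiliary variable per gate.
Total variables = inputs + gates = 30 + 34 = 64.

64


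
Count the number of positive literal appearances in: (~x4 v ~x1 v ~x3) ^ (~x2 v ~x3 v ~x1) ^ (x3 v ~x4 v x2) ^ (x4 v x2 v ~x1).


Scan each clause for unnegated literals.
Clause 1: 0 positive; Clause 2: 0 positive; Clause 3: 2 positive; Clause 4: 2 positive.
Total positive literal occurrences = 4.

4


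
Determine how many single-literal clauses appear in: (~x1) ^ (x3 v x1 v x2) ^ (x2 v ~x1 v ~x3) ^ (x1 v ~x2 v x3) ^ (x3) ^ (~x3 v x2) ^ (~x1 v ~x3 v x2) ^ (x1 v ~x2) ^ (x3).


A unit clause contains exactly one literal.
Unit clauses found: (~x1), (x3), (x3).
Count = 3.

3


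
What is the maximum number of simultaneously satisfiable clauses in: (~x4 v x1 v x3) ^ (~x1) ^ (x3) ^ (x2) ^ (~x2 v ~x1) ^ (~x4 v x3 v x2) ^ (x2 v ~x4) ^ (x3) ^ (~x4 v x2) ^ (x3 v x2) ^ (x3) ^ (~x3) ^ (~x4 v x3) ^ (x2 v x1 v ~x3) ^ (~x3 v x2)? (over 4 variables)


Enumerate all 16 truth assignments.
For each, count how many of the 15 clauses are satisfied.
The formula is not fully satisfiable, so the maximum is below 15.
Maximum simultaneously satisfiable clauses = 14.

14


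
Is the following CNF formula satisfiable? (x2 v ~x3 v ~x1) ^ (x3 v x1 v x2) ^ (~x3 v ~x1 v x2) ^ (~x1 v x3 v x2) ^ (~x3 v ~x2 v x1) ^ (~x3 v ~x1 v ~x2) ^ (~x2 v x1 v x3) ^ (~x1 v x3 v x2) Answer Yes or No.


Check all 8 possible truth assignments.
Number of satisfying assignments found: 2.
The formula is satisfiable.

Yes
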